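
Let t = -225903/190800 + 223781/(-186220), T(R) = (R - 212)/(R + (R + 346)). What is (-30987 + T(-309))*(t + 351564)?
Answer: -1754593362160845289087/161072851200 ≈ -1.0893e+10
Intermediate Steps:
T(R) = (-212 + R)/(346 + 2*R) (T(R) = (-212 + R)/(R + (346 + R)) = (-212 + R)/(346 + 2*R))
t = -1412751191/592179600 (t = -225903*1/190800 + 223781*(-1/186220) = -75301/63600 - 223781/186220 = -1412751191/592179600 ≈ -2.3857)
(-30987 + T(-309))*(t + 351564) = (-30987 + (-212 - 309)/(2*(173 - 309)))*(-1412751191/592179600 + 351564) = (-30987 + (½)*(-521)/(-136))*(208187616143209/592179600) = (-30987 + (½)*(-1/136)*(-521))*(208187616143209/592179600) = (-30987 + 521/272)*(208187616143209/592179600) = -8427943/272*208187616143209/592179600 = -1754593362160845289087/161072851200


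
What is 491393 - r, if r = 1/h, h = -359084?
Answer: 176451364013/359084 ≈ 4.9139e+5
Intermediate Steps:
r = -1/359084 (r = 1/(-359084) = -1/359084 ≈ -2.7849e-6)
491393 - r = 491393 - 1*(-1/359084) = 491393 + 1/359084 = 176451364013/359084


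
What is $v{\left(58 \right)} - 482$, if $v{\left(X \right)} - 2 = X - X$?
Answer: $-480$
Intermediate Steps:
$v{\left(X \right)} = 2$ ($v{\left(X \right)} = 2 + \left(X - X\right) = 2 + 0 = 2$)
$v{\left(58 \right)} - 482 = 2 - 482 = -480$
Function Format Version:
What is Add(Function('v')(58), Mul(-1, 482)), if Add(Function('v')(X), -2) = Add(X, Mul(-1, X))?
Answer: -480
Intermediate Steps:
Function('v')(X) = 2 (Function('v')(X) = Add(2, Add(X, Mul(-1, X))) = Add(2, 0) = 2)
Add(Function('v')(58), Mul(-1, 482)) = Add(2, Mul(-1, 482)) = Add(2, -482) = -480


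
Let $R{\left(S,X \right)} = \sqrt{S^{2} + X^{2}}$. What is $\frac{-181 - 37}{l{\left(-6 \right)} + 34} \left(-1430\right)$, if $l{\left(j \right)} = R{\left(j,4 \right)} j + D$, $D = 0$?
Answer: $- \frac{2649790}{179} - \frac{935220 \sqrt{13}}{179} \approx -33641.0$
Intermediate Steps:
$l{\left(j \right)} = j \sqrt{16 + j^{2}}$ ($l{\left(j \right)} = \sqrt{j^{2} + 4^{2}} j + 0 = \sqrt{j^{2} + 16} j + 0 = \sqrt{16 + j^{2}} j + 0 = j \sqrt{16 + j^{2}} + 0 = j \sqrt{16 + j^{2}}$)
$\frac{-181 - 37}{l{\left(-6 \right)} + 34} \left(-1430\right) = \frac{-181 - 37}{- 6 \sqrt{16 + \left(-6\right)^{2}} + 34} \left(-1430\right) = - \frac{218}{- 6 \sqrt{16 + 36} + 34} \left(-1430\right) = - \frac{218}{- 6 \sqrt{52} + 34} \left(-1430\right) = - \frac{218}{- 6 \cdot 2 \sqrt{13} + 34} \left(-1430\right) = - \frac{218}{- 12 \sqrt{13} + 34} \left(-1430\right) = - \frac{218}{34 - 12 \sqrt{13}} \left(-1430\right) = \frac{311740}{34 - 12 \sqrt{13}}$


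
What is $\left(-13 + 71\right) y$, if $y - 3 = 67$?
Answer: $4060$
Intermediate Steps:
$y = 70$ ($y = 3 + 67 = 70$)
$\left(-13 + 71\right) y = \left(-13 + 71\right) 70 = 58 \cdot 70 = 4060$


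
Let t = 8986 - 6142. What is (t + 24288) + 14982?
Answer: 42114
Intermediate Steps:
t = 2844
(t + 24288) + 14982 = (2844 + 24288) + 14982 = 27132 + 14982 = 42114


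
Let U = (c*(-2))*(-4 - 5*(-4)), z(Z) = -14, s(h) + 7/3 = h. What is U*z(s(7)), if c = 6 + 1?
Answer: 3136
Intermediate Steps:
s(h) = -7/3 + h
c = 7
U = -224 (U = (7*(-2))*(-4 - 5*(-4)) = -14*(-4 + 20) = -14*16 = -224)
U*z(s(7)) = -224*(-14) = 3136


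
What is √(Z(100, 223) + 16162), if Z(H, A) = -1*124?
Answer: 27*√22 ≈ 126.64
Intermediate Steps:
Z(H, A) = -124
√(Z(100, 223) + 16162) = √(-124 + 16162) = √16038 = 27*√22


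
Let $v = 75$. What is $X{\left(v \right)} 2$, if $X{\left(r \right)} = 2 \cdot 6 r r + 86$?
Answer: $135172$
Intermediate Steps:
$X{\left(r \right)} = 86 + 12 r^{2}$ ($X{\left(r \right)} = 12 r r + 86 = 12 r^{2} + 86 = 86 + 12 r^{2}$)
$X{\left(v \right)} 2 = \left(86 + 12 \cdot 75^{2}\right) 2 = \left(86 + 12 \cdot 5625\right) 2 = \left(86 + 67500\right) 2 = 67586 \cdot 2 = 135172$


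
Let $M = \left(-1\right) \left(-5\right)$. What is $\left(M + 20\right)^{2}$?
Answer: $625$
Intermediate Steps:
$M = 5$
$\left(M + 20\right)^{2} = \left(5 + 20\right)^{2} = 25^{2} = 625$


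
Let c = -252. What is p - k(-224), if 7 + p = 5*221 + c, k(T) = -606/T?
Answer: 94449/112 ≈ 843.29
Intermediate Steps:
p = 846 (p = -7 + (5*221 - 252) = -7 + (1105 - 252) = -7 + 853 = 846)
p - k(-224) = 846 - (-606)/(-224) = 846 - (-606)*(-1)/224 = 846 - 1*303/112 = 846 - 303/112 = 94449/112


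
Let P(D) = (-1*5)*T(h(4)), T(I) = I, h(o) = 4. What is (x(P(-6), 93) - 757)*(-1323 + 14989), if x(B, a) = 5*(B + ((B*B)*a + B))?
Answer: 2528797638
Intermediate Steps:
P(D) = -20 (P(D) = -1*5*4 = -5*4 = -20)
x(B, a) = 10*B + 5*a*B² (x(B, a) = 5*(B + (B²*a + B)) = 5*(B + (a*B² + B)) = 5*(B + (B + a*B²)) = 5*(2*B + a*B²) = 10*B + 5*a*B²)
(x(P(-6), 93) - 757)*(-1323 + 14989) = (5*(-20)*(2 - 20*93) - 757)*(-1323 + 14989) = (5*(-20)*(2 - 1860) - 757)*13666 = (5*(-20)*(-1858) - 757)*13666 = (185800 - 757)*13666 = 185043*13666 = 2528797638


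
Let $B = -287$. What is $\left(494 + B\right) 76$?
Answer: $15732$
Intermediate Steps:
$\left(494 + B\right) 76 = \left(494 - 287\right) 76 = 207 \cdot 76 = 15732$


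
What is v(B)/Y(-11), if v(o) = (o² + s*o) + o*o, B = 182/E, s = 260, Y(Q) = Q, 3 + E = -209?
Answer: 1245699/61798 ≈ 20.158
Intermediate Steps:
E = -212 (E = -3 - 209 = -212)
B = -91/106 (B = 182/(-212) = 182*(-1/212) = -91/106 ≈ -0.85849)
v(o) = 2*o² + 260*o (v(o) = (o² + 260*o) + o*o = (o² + 260*o) + o² = 2*o² + 260*o)
v(B)/Y(-11) = (2*(-91/106)*(130 - 91/106))/(-11) = (2*(-91/106)*(13689/106))*(-1/11) = -1245699/5618*(-1/11) = 1245699/61798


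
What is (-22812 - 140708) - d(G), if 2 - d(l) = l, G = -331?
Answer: -163853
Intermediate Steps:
d(l) = 2 - l
(-22812 - 140708) - d(G) = (-22812 - 140708) - (2 - 1*(-331)) = -163520 - (2 + 331) = -163520 - 1*333 = -163520 - 333 = -163853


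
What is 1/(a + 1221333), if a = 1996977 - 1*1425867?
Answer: 1/1792443 ≈ 5.5790e-7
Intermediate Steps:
a = 571110 (a = 1996977 - 1425867 = 571110)
1/(a + 1221333) = 1/(571110 + 1221333) = 1/1792443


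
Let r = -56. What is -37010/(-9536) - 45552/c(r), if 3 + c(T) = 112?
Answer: -215174891/519712 ≈ -414.03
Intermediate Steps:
c(T) = 109 (c(T) = -3 + 112 = 109)
-37010/(-9536) - 45552/c(r) = -37010/(-9536) - 45552/109 = -37010*(-1/9536) - 45552*1/109 = 18505/4768 - 45552/109 = -215174891/519712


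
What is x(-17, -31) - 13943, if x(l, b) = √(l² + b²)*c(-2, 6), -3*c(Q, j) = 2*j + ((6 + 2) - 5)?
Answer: -13943 - 125*√2 ≈ -14120.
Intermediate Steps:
c(Q, j) = -1 - 2*j/3 (c(Q, j) = -(2*j + ((6 + 2) - 5))/3 = -(2*j + (8 - 5))/3 = -(2*j + 3)/3 = -(3 + 2*j)/3 = -1 - 2*j/3)
x(l, b) = -5*√(b² + l²) (x(l, b) = √(l² + b²)*(-1 - ⅔*6) = √(b² + l²)*(-1 - 4) = √(b² + l²)*(-5) = -5*√(b² + l²))
x(-17, -31) - 13943 = -5*√((-31)² + (-17)²) - 13943 = -5*√(961 + 289) - 13943 = -125*√2 - 13943 = -13943 - 125*√2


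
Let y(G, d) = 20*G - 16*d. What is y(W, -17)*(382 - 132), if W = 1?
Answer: 73000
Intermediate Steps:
y(G, d) = -16*d + 20*G
y(W, -17)*(382 - 132) = (-16*(-17) + 20*1)*(382 - 132) = (272 + 20)*250 = 292*250 = 73000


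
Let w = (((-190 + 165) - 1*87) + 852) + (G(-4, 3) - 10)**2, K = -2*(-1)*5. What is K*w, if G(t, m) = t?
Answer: 9360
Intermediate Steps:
K = 10 (K = 2*5 = 10)
w = 936 (w = (((-190 + 165) - 1*87) + 852) + (-4 - 10)**2 = ((-25 - 87) + 852) + (-14)**2 = (-112 + 852) + 196 = 740 + 196 = 936)
K*w = 10*936 = 9360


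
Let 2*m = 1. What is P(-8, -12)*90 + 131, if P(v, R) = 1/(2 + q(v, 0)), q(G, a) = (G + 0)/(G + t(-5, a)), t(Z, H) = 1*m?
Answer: 3688/23 ≈ 160.35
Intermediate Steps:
m = ½ (m = (½)*1 = ½ ≈ 0.50000)
t(Z, H) = ½ (t(Z, H) = 1*(½) = ½)
q(G, a) = G/(½ + G) (q(G, a) = (G + 0)/(G + ½) = G/(½ + G))
P(v, R) = 1/(2 + 2*v/(1 + 2*v))
P(-8, -12)*90 + 131 = ((1 + 2*(-8))/(2*(1 + 3*(-8))))*90 + 131 = ((1 - 16)/(2*(1 - 24)))*90 + 131 = ((½)*(-15)/(-23))*90 + 131 = ((½)*(-1/23)*(-15))*90 + 131 = (15/46)*90 + 131 = 675/23 + 131 = 3688/23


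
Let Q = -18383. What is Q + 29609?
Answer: 11226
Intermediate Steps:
Q + 29609 = -18383 + 29609 = 11226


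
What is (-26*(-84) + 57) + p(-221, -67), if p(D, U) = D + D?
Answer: 1799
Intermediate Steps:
p(D, U) = 2*D
(-26*(-84) + 57) + p(-221, -67) = (-26*(-84) + 57) + 2*(-221) = (2184 + 57) - 442 = 2241 - 442 = 1799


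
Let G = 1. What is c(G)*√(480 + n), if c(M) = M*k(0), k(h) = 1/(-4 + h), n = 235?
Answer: -√715/4 ≈ -6.6849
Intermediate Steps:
c(M) = -M/4 (c(M) = M/(-4 + 0) = M/(-4) = M*(-¼) = -M/4)
c(G)*√(480 + n) = (-¼*1)*√(480 + 235) = -√715/4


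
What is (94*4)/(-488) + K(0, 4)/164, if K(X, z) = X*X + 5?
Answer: -7403/10004 ≈ -0.74000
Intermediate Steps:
K(X, z) = 5 + X² (K(X, z) = X² + 5 = 5 + X²)
(94*4)/(-488) + K(0, 4)/164 = (94*4)/(-488) + (5 + 0²)/164 = 376*(-1/488) + (5 + 0)*(1/164) = -47/61 + 5*(1/164) = -47/61 + 5/164 = -7403/10004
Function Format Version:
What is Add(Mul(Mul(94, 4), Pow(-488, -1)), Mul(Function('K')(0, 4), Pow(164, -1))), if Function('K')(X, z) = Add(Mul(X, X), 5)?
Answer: Rational(-7403, 10004) ≈ -0.74000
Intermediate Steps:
Function('K')(X, z) = Add(5, Pow(X, 2)) (Function('K')(X, z) = Add(Pow(X, 2), 5) = Add(5, Pow(X, 2)))
Add(Mul(Mul(94, 4), Pow(-488, -1)), Mul(Function('K')(0, 4), Pow(164, -1))) = Add(Mul(Mul(94, 4), Pow(-488, -1)), Mul(Add(5, Pow(0, 2)), Pow(164, -1))) = Add(Mul(376, Rational(-1, 488)), Mul(Add(5, 0), Rational(1, 164))) = Add(Rational(-47, 61), Mul(5, Rational(1, 164))) = Add(Rational(-47, 61), Rational(5, 164)) = Rational(-7403, 10004)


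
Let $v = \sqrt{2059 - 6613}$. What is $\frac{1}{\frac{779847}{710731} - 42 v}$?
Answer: $\frac{184753812719}{1352635976937724275} + \frac{7071939761054 i \sqrt{506}}{450878658979241425} \approx 1.3659 \cdot 10^{-7} + 0.00035282 i$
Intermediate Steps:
$v = 3 i \sqrt{506}$ ($v = \sqrt{-4554} = 3 i \sqrt{506} \approx 67.483 i$)
$\frac{1}{\frac{779847}{710731} - 42 v} = \frac{1}{\frac{779847}{710731} - 42 \cdot 3 i \sqrt{506}} = \frac{1}{779847 \cdot \frac{1}{710731} - 126 i \sqrt{506}} = \frac{1}{\frac{779847}{710731} - 126 i \sqrt{506}}$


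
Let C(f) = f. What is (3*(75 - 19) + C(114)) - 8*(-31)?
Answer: 530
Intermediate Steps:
(3*(75 - 19) + C(114)) - 8*(-31) = (3*(75 - 19) + 114) - 8*(-31) = (3*56 + 114) + 248 = (168 + 114) + 248 = 282 + 248 = 530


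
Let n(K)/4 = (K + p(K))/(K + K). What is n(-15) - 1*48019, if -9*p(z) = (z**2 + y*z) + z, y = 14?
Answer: -48017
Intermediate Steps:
p(z) = -5*z/3 - z**2/9 (p(z) = -((z**2 + 14*z) + z)/9 = -(z**2 + 15*z)/9 = -5*z/3 - z**2/9)
n(K) = 2*(K - K*(15 + K)/9)/K (n(K) = 4*((K - K*(15 + K)/9)/(K + K)) = 4*((K - K*(15 + K)/9)/((2*K))) = 4*((K - K*(15 + K)/9)*(1/(2*K))) = 4*((K - K*(15 + K)/9)/(2*K)) = 2*(K - K*(15 + K)/9)/K)
n(-15) - 1*48019 = (-4/3 - 2/9*(-15)) - 1*48019 = (-4/3 + 10/3) - 48019 = 2 - 48019 = -48017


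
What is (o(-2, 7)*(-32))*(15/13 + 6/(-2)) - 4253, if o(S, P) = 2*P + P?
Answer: -39161/13 ≈ -3012.4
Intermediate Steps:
o(S, P) = 3*P
(o(-2, 7)*(-32))*(15/13 + 6/(-2)) - 4253 = ((3*7)*(-32))*(15/13 + 6/(-2)) - 4253 = (21*(-32))*(15*(1/13) + 6*(-½)) - 4253 = -672*(15/13 - 3) - 4253 = -672*(-24/13) - 4253 = 16128/13 - 4253 = -39161/13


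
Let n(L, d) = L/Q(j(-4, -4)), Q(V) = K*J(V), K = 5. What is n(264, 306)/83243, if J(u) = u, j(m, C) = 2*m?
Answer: -33/416215 ≈ -7.9286e-5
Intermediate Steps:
Q(V) = 5*V
n(L, d) = -L/40 (n(L, d) = L/((5*(2*(-4)))) = L/((5*(-8))) = L/(-40) = L*(-1/40) = -L/40)
n(264, 306)/83243 = -1/40*264/83243 = -33/5*1/83243 = -33/416215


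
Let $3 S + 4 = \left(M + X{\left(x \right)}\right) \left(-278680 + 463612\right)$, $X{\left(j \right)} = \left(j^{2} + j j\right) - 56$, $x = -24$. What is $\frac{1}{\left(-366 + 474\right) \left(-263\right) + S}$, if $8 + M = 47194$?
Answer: $\frac{3}{8928801608} \approx 3.3599 \cdot 10^{-10}$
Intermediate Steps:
$M = 47186$ ($M = -8 + 47194 = 47186$)
$X{\left(j \right)} = -56 + 2 j^{2}$ ($X{\left(j \right)} = \left(j^{2} + j^{2}\right) - 56 = 2 j^{2} - 56 = -56 + 2 j^{2}$)
$S = \frac{8928886820}{3}$ ($S = - \frac{4}{3} + \frac{\left(47186 - \left(56 - 2 \left(-24\right)^{2}\right)\right) \left(-278680 + 463612\right)}{3} = - \frac{4}{3} + \frac{\left(47186 + \left(-56 + 2 \cdot 576\right)\right) 184932}{3} = - \frac{4}{3} + \frac{\left(47186 + \left(-56 + 1152\right)\right) 184932}{3} = - \frac{4}{3} + \frac{\left(47186 + 1096\right) 184932}{3} = - \frac{4}{3} + \frac{48282 \cdot 184932}{3} = - \frac{4}{3} + \frac{1}{3} \cdot 8928886824 = - \frac{4}{3} + 2976295608 = \frac{8928886820}{3} \approx 2.9763 \cdot 10^{9}$)
$\frac{1}{\left(-366 + 474\right) \left(-263\right) + S} = \frac{1}{\left(-366 + 474\right) \left(-263\right) + \frac{8928886820}{3}} = \frac{1}{108 \left(-263\right) + \frac{8928886820}{3}} = \frac{1}{-28404 + \frac{8928886820}{3}} = \frac{1}{\frac{8928801608}{3}} = \frac{3}{8928801608}$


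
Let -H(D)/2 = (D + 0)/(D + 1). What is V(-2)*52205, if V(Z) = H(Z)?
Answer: -208820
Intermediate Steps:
H(D) = -2*D/(1 + D) (H(D) = -2*(D + 0)/(D + 1) = -2*D/(1 + D))
V(Z) = -2*Z/(1 + Z)
V(-2)*52205 = -2*(-2)/(1 - 2)*52205 = -2*(-2)/(-1)*52205 = -2*(-2)*(-1)*52205 = -4*52205 = -208820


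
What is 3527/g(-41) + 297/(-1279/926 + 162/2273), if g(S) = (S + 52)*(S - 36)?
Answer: -539205365767/2335310285 ≈ -230.89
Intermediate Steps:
g(S) = (-36 + S)*(52 + S) (g(S) = (52 + S)*(-36 + S) = (-36 + S)*(52 + S))
3527/g(-41) + 297/(-1279/926 + 162/2273) = 3527/(-1872 + (-41)**2 + 16*(-41)) + 297/(-1279/926 + 162/2273) = 3527/(-1872 + 1681 - 656) + 297/(-1279*1/926 + 162*(1/2273)) = 3527/(-847) + 297/(-1279/926 + 162/2273) = 3527*(-1/847) + 297/(-2757155/2104798) = -3527/847 + 297*(-2104798/2757155) = -3527/847 - 625125006/2757155 = -539205365767/2335310285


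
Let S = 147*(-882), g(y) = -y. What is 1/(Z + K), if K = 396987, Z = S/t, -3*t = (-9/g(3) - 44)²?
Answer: 1681/667724109 ≈ 2.5175e-6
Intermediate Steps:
t = -1681/3 (t = -(-9/((-1*3)) - 44)²/3 = -(-9/(-3) - 44)²/3 = -(-9*(-⅓) - 44)²/3 = -(3 - 44)²/3 = -⅓*(-41)² = -⅓*1681 = -1681/3 ≈ -560.33)
S = -129654
Z = 388962/1681 (Z = -129654/(-1681/3) = -129654*(-3/1681) = 388962/1681 ≈ 231.39)
1/(Z + K) = 1/(388962/1681 + 396987) = 1/(667724109/1681) = 1681/667724109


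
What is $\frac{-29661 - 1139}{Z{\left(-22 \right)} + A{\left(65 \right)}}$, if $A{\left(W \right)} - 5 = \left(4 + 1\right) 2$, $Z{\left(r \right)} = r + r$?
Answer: $\frac{30800}{29} \approx 1062.1$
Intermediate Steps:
$Z{\left(r \right)} = 2 r$
$A{\left(W \right)} = 15$ ($A{\left(W \right)} = 5 + \left(4 + 1\right) 2 = 5 + 5 \cdot 2 = 5 + 10 = 15$)
$\frac{-29661 - 1139}{Z{\left(-22 \right)} + A{\left(65 \right)}} = \frac{-29661 - 1139}{2 \left(-22\right) + 15} = - \frac{30800}{-44 + 15} = - \frac{30800}{-29} = \left(-30800\right) \left(- \frac{1}{29}\right) = \frac{30800}{29}$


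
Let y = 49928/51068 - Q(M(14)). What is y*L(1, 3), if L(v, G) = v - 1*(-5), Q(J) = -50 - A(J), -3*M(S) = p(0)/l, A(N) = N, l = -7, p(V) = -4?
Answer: 27232808/89369 ≈ 304.72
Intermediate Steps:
M(S) = -4/21 (M(S) = -(-4)/(3*(-7)) = -(-4)*(-1)/(3*7) = -⅓*4/7 = -4/21)
Q(J) = -50 - J
L(v, G) = 5 + v (L(v, G) = v + 5 = 5 + v)
y = 13616404/268107 (y = 49928/51068 - (-50 - 1*(-4/21)) = 49928*(1/51068) - (-50 + 4/21) = 12482/12767 - 1*(-1046/21) = 12482/12767 + 1046/21 = 13616404/268107 ≈ 50.787)
y*L(1, 3) = 13616404*(5 + 1)/268107 = (13616404/268107)*6 = 27232808/89369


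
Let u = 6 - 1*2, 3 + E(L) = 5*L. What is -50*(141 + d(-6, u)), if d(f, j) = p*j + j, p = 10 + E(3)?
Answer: -11650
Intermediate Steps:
E(L) = -3 + 5*L
u = 4 (u = 6 - 2 = 4)
p = 22 (p = 10 + (-3 + 5*3) = 10 + (-3 + 15) = 10 + 12 = 22)
d(f, j) = 23*j (d(f, j) = 22*j + j = 23*j)
-50*(141 + d(-6, u)) = -50*(141 + 23*4) = -50*(141 + 92) = -50*233 = -11650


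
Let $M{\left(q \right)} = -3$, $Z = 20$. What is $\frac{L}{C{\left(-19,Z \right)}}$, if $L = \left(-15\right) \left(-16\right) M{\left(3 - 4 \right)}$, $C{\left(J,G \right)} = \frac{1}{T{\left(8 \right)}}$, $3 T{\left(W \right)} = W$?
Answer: $-1920$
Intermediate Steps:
$T{\left(W \right)} = \frac{W}{3}$
$C{\left(J,G \right)} = \frac{3}{8}$ ($C{\left(J,G \right)} = \frac{1}{\frac{1}{3} \cdot 8} = \frac{1}{\frac{8}{3}} = \frac{3}{8}$)
$L = -720$ ($L = \left(-15\right) \left(-16\right) \left(-3\right) = 240 \left(-3\right) = -720$)
$\frac{L}{C{\left(-19,Z \right)}} = - \frac{720}{\frac{3}{8}} = \left(-720\right) \frac{8}{3} = -1920$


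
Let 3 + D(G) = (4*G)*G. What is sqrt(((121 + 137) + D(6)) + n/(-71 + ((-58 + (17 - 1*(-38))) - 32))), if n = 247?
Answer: sqrt(4456982)/106 ≈ 19.917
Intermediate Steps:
D(G) = -3 + 4*G**2 (D(G) = -3 + (4*G)*G = -3 + 4*G**2)
sqrt(((121 + 137) + D(6)) + n/(-71 + ((-58 + (17 - 1*(-38))) - 32))) = sqrt(((121 + 137) + (-3 + 4*6**2)) + 247/(-71 + ((-58 + (17 - 1*(-38))) - 32))) = sqrt((258 + (-3 + 4*36)) + 247/(-71 + ((-58 + (17 + 38)) - 32))) = sqrt((258 + (-3 + 144)) + 247/(-71 + ((-58 + 55) - 32))) = sqrt((258 + 141) + 247/(-71 + (-3 - 32))) = sqrt(399 + 247/(-71 - 35)) = sqrt(399 + 247/(-106)) = sqrt(399 + 247*(-1/106)) = sqrt(399 - 247/106) = sqrt(42047/106) = sqrt(4456982)/106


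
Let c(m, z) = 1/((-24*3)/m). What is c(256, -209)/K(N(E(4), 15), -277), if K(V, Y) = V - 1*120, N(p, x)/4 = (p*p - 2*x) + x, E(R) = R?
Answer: 8/261 ≈ 0.030651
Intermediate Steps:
N(p, x) = -4*x + 4*p**2 (N(p, x) = 4*((p*p - 2*x) + x) = 4*((p**2 - 2*x) + x) = 4*(p**2 - x) = -4*x + 4*p**2)
c(m, z) = -m/72 (c(m, z) = 1/(-72/m) = -m/72)
K(V, Y) = -120 + V (K(V, Y) = V - 120 = -120 + V)
c(256, -209)/K(N(E(4), 15), -277) = (-1/72*256)/(-120 + (-4*15 + 4*4**2)) = -32/(9*(-120 + (-60 + 4*16))) = -32/(9*(-120 + (-60 + 64))) = -32/(9*(-120 + 4)) = -32/9/(-116) = -32/9*(-1/116) = 8/261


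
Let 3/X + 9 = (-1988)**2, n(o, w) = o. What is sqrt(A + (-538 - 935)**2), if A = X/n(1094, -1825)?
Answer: sqrt(40560535481524529986583970)/4323635690 ≈ 1473.0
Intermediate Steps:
X = 3/3952135 (X = 3/(-9 + (-1988)**2) = 3/(-9 + 3952144) = 3/3952135 ≈ 7.5908e-7)
A = 3/4323635690 (A = (3/3952135)/1094 = (3/3952135)*(1/1094) = 3/4323635690 ≈ 6.9386e-10)
sqrt(A + (-538 - 935)**2) = sqrt(3/4323635690 + (-538 - 935)**2) = sqrt(3/4323635690 + (-1473)**2) = sqrt(3/4323635690 + 2169729) = sqrt(9381117742028013/4323635690) = sqrt(40560535481524529986583970)/4323635690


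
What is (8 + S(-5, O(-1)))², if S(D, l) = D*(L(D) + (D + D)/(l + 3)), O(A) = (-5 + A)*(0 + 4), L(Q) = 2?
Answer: 8464/441 ≈ 19.193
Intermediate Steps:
O(A) = -20 + 4*A (O(A) = (-5 + A)*4 = -20 + 4*A)
S(D, l) = D*(2 + 2*D/(3 + l)) (S(D, l) = D*(2 + (D + D)/(l + 3)) = D*(2 + (2*D)/(3 + l)) = D*(2 + 2*D/(3 + l)))
(8 + S(-5, O(-1)))² = (8 + 2*(-5)*(3 - 5 + (-20 + 4*(-1)))/(3 + (-20 + 4*(-1))))² = (8 + 2*(-5)*(3 - 5 + (-20 - 4))/(3 + (-20 - 4)))² = (8 + 2*(-5)*(3 - 5 - 24)/(3 - 24))² = (8 + 2*(-5)*(-26)/(-21))² = (8 + 2*(-5)*(-1/21)*(-26))² = (8 - 260/21)² = (-92/21)² = 8464/441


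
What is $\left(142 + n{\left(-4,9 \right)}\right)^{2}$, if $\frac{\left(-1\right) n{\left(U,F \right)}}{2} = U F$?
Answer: $45796$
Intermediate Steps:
$n{\left(U,F \right)} = - 2 F U$ ($n{\left(U,F \right)} = - 2 U F = - 2 F U$)
$\left(142 + n{\left(-4,9 \right)}\right)^{2} = \left(142 - 18 \left(-4\right)\right)^{2} = \left(142 + 72\right)^{2} = 214^{2} = 45796$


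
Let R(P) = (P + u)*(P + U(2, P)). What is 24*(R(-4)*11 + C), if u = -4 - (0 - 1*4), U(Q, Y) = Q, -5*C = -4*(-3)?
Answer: 10272/5 ≈ 2054.4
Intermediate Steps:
C = -12/5 (C = -(-4)*(-3)/5 = -⅕*12 = -12/5 ≈ -2.4000)
u = 0 (u = -4 - (0 - 4) = -4 - 1*(-4) = -4 + 4 = 0)
R(P) = P*(2 + P) (R(P) = (P + 0)*(P + 2) = P*(2 + P))
24*(R(-4)*11 + C) = 24*(-4*(2 - 4)*11 - 12/5) = 24*(-4*(-2)*11 - 12/5) = 24*(8*11 - 12/5) = 24*(88 - 12/5) = 24*(428/5) = 10272/5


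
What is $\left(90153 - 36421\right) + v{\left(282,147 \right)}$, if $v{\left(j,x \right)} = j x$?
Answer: $95186$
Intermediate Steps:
$\left(90153 - 36421\right) + v{\left(282,147 \right)} = \left(90153 - 36421\right) + 282 \cdot 147 = \left(90153 - 36421\right) + 41454 = 53732 + 41454 = 95186$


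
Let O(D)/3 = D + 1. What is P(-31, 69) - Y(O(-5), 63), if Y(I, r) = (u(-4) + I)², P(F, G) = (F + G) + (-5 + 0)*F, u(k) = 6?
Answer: 157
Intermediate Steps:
O(D) = 3 + 3*D (O(D) = 3*(D + 1) = 3*(1 + D) = 3 + 3*D)
P(F, G) = G - 4*F (P(F, G) = (F + G) - 5*F = G - 4*F)
Y(I, r) = (6 + I)²
P(-31, 69) - Y(O(-5), 63) = (69 - 4*(-31)) - (6 + (3 + 3*(-5)))² = (69 + 124) - (6 + (3 - 15))² = 193 - (6 - 12)² = 193 - 1*(-6)² = 193 - 1*36 = 193 - 36 = 157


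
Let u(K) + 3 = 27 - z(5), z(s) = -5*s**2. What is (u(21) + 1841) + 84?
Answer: 2074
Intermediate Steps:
u(K) = 149 (u(K) = -3 + (27 - (-5)*5**2) = -3 + (27 - (-5)*25) = -3 + (27 - 1*(-125)) = -3 + (27 + 125) = -3 + 152 = 149)
(u(21) + 1841) + 84 = (149 + 1841) + 84 = 1990 + 84 = 2074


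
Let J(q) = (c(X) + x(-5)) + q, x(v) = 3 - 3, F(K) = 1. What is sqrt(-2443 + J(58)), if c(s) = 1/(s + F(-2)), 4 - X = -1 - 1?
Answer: I*sqrt(116858)/7 ≈ 48.835*I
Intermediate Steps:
x(v) = 0
X = 6 (X = 4 - (-1 - 1) = 4 - 1*(-2) = 4 + 2 = 6)
c(s) = 1/(1 + s) (c(s) = 1/(s + 1) = 1/(1 + s))
J(q) = 1/7 + q (J(q) = (1/(1 + 6) + 0) + q = (1/7 + 0) + q = 1/7 + q)
sqrt(-2443 + J(58)) = sqrt(-2443 + (1/7 + 58)) = sqrt(-2443 + 407/7) = sqrt(-16694/7) = I*sqrt(116858)/7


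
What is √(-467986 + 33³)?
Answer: I*√432049 ≈ 657.3*I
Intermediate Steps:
√(-467986 + 33³) = √(-467986 + 35937) = √(-432049) = I*√432049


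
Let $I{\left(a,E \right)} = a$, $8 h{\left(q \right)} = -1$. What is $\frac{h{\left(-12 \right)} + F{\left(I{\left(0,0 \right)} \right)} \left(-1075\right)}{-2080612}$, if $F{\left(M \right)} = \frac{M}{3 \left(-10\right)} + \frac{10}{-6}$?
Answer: $- \frac{42997}{49934688} \approx -0.00086106$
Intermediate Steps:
$h{\left(q \right)} = - \frac{1}{8}$ ($h{\left(q \right)} = \frac{1}{8} \left(-1\right) = - \frac{1}{8}$)
$F{\left(M \right)} = - \frac{5}{3} - \frac{M}{30}$ ($F{\left(M \right)} = \frac{M}{-30} + 10 \left(- \frac{1}{6}\right) = M \left(- \frac{1}{30}\right) - \frac{5}{3} = - \frac{M}{30} - \frac{5}{3} = - \frac{5}{3} - \frac{M}{30}$)
$\frac{h{\left(-12 \right)} + F{\left(I{\left(0,0 \right)} \right)} \left(-1075\right)}{-2080612} = \frac{- \frac{1}{8} + \left(- \frac{5}{3} - 0\right) \left(-1075\right)}{-2080612} = \left(- \frac{1}{8} + \left(- \frac{5}{3} + 0\right) \left(-1075\right)\right) \left(- \frac{1}{2080612}\right) = \left(- \frac{1}{8} - - \frac{5375}{3}\right) \left(- \frac{1}{2080612}\right) = \left(- \frac{1}{8} + \frac{5375}{3}\right) \left(- \frac{1}{2080612}\right) = \frac{42997}{24} \left(- \frac{1}{2080612}\right) = - \frac{42997}{49934688}$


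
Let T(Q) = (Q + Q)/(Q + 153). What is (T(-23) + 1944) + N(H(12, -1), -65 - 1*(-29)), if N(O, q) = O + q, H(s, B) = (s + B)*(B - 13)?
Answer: 113987/65 ≈ 1753.6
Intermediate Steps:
H(s, B) = (-13 + B)*(B + s) (H(s, B) = (B + s)*(-13 + B) = (-13 + B)*(B + s))
T(Q) = 2*Q/(153 + Q) (T(Q) = (2*Q)/(153 + Q) = 2*Q/(153 + Q))
(T(-23) + 1944) + N(H(12, -1), -65 - 1*(-29)) = (2*(-23)/(153 - 23) + 1944) + (((-1)² - 13*(-1) - 13*12 - 1*12) + (-65 - 1*(-29))) = (2*(-23)/130 + 1944) + ((1 + 13 - 156 - 12) + (-65 + 29)) = (2*(-23)*(1/130) + 1944) + (-154 - 36) = (-23/65 + 1944) - 190 = 126337/65 - 190 = 113987/65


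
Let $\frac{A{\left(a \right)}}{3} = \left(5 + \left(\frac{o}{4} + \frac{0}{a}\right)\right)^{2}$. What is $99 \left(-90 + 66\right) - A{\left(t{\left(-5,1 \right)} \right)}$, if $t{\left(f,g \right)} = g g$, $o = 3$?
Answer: $- \frac{39603}{16} \approx -2475.2$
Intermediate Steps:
$t{\left(f,g \right)} = g^{2}$
$A{\left(a \right)} = \frac{1587}{16}$ ($A{\left(a \right)} = 3 \left(5 + \left(\frac{3}{4} + \frac{0}{a}\right)\right)^{2} = 3 \left(5 + \left(3 \cdot \frac{1}{4} + 0\right)\right)^{2} = 3 \left(5 + \left(\frac{3}{4} + 0\right)\right)^{2} = 3 \left(5 + \frac{3}{4}\right)^{2} = 3 \left(\frac{23}{4}\right)^{2} = 3 \cdot \frac{529}{16} = \frac{1587}{16}$)
$99 \left(-90 + 66\right) - A{\left(t{\left(-5,1 \right)} \right)} = 99 \left(-90 + 66\right) - \frac{1587}{16} = 99 \left(-24\right) - \frac{1587}{16} = -2376 - \frac{1587}{16} = - \frac{39603}{16}$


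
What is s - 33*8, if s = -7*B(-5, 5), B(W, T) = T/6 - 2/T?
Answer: -8011/30 ≈ -267.03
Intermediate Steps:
B(W, T) = -2/T + T/6 (B(W, T) = T*(⅙) - 2/T = T/6 - 2/T = -2/T + T/6)
s = -91/30 (s = -7*(-2/5 + (⅙)*5) = -7*(-2*⅕ + ⅚) = -7*(-⅖ + ⅚) = -7*13/30 = -91/30 ≈ -3.0333)
s - 33*8 = -91/30 - 33*8 = -91/30 - 264 = -8011/30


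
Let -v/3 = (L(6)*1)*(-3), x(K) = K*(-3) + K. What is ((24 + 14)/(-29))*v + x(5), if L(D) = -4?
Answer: 1078/29 ≈ 37.172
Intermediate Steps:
x(K) = -2*K (x(K) = -3*K + K = -2*K)
v = -36 (v = -3*(-4*1)*(-3) = -(-12)*(-3) = -3*12 = -36)
((24 + 14)/(-29))*v + x(5) = ((24 + 14)/(-29))*(-36) - 2*5 = (38*(-1/29))*(-36) - 10 = -38/29*(-36) - 10 = 1368/29 - 10 = 1078/29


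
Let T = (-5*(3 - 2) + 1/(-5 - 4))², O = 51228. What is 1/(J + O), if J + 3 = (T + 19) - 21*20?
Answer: 81/4118860 ≈ 1.9666e-5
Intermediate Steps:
T = 2116/81 (T = (-5*1 + 1/(-9))² = (-5 - ⅑)² = (-46/9)² = 2116/81 ≈ 26.123)
J = -30608/81 (J = -3 + ((2116/81 + 19) - 21*20) = -3 + (3655/81 - 420) = -3 - 30365/81 = -30608/81 ≈ -377.88)
1/(J + O) = 1/(-30608/81 + 51228) = 1/(4118860/81) = 81/4118860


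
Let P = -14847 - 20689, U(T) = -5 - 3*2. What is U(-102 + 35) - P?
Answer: 35525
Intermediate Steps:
U(T) = -11 (U(T) = -5 - 6 = -11)
P = -35536
U(-102 + 35) - P = -11 - 1*(-35536) = -11 + 35536 = 35525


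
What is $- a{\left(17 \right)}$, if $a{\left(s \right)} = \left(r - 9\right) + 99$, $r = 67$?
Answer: $-157$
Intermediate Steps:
$a{\left(s \right)} = 157$ ($a{\left(s \right)} = \left(67 - 9\right) + 99 = 58 + 99 = 157$)
$- a{\left(17 \right)} = \left(-1\right) 157 = -157$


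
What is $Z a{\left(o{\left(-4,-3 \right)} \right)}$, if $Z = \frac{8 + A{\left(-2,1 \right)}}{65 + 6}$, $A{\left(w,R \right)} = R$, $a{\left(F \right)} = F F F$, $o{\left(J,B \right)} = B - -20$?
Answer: $\frac{44217}{71} \approx 622.77$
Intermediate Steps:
$o{\left(J,B \right)} = 20 + B$ ($o{\left(J,B \right)} = B + 20 = 20 + B$)
$a{\left(F \right)} = F^{3}$ ($a{\left(F \right)} = F^{2} F = F^{3}$)
$Z = \frac{9}{71}$ ($Z = \frac{8 + 1}{65 + 6} = \frac{9}{71} \approx 0.12676$)
$Z a{\left(o{\left(-4,-3 \right)} \right)} = \frac{9 \left(20 - 3\right)^{3}}{71} = \frac{9 \cdot 17^{3}}{71} = \frac{9}{71} \cdot 4913 = \frac{44217}{71}$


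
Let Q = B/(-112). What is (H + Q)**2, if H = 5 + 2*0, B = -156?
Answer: 32041/784 ≈ 40.869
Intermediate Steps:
Q = 39/28 (Q = -156/(-112) = -156*(-1/112) = 39/28 ≈ 1.3929)
H = 5 (H = 5 + 0 = 5)
(H + Q)**2 = (5 + 39/28)**2 = (179/28)**2 = 32041/784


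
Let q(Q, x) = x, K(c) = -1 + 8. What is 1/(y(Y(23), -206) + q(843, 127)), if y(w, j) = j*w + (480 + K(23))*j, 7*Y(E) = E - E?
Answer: -1/100195 ≈ -9.9805e-6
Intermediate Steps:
K(c) = 7
Y(E) = 0 (Y(E) = (E - E)/7 = (⅐)*0 = 0)
y(w, j) = 487*j + j*w (y(w, j) = j*w + (480 + 7)*j = j*w + 487*j = 487*j + j*w)
1/(y(Y(23), -206) + q(843, 127)) = 1/(-206*(487 + 0) + 127) = 1/(-206*487 + 127) = 1/(-100322 + 127) = 1/(-100195) = -1/100195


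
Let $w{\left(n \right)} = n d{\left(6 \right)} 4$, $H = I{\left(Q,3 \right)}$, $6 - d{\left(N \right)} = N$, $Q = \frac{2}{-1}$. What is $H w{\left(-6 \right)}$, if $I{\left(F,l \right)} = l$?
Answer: $0$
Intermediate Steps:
$Q = -2$ ($Q = 2 \left(-1\right) = -2$)
$d{\left(N \right)} = 6 - N$
$H = 3$
$w{\left(n \right)} = 0$ ($w{\left(n \right)} = n \left(6 - 6\right) 4 = n 0 \cdot 4 = 0 \cdot 4 = 0$)
$H w{\left(-6 \right)} = 3 \cdot 0 = 0$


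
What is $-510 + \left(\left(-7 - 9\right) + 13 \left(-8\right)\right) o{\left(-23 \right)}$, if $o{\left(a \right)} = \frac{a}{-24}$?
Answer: $-625$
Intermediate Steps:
$o{\left(a \right)} = - \frac{a}{24}$ ($o{\left(a \right)} = a \left(- \frac{1}{24}\right) = - \frac{a}{24}$)
$-510 + \left(\left(-7 - 9\right) + 13 \left(-8\right)\right) o{\left(-23 \right)} = -510 + \left(\left(-7 - 9\right) + 13 \left(-8\right)\right) \left(\left(- \frac{1}{24}\right) \left(-23\right)\right) = -510 + \left(\left(-7 - 9\right) - 104\right) \frac{23}{24} = -510 + \left(-16 - 104\right) \frac{23}{24} = -510 - 115 = -625$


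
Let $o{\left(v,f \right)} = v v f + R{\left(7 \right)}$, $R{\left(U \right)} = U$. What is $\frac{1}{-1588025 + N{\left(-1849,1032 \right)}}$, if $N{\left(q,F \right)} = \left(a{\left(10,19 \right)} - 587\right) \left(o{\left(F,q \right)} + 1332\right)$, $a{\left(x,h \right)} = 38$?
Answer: $\frac{1}{1081104604288} \approx 9.2498 \cdot 10^{-13}$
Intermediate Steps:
$o{\left(v,f \right)} = 7 + f v^{2}$ ($o{\left(v,f \right)} = v v f + 7 = v^{2} f + 7 = f v^{2} + 7 = 7 + f v^{2}$)
$N{\left(q,F \right)} = -735111 - 549 q F^{2}$ ($N{\left(q,F \right)} = \left(38 - 587\right) \left(\left(7 + q F^{2}\right) + 1332\right) = - 549 \left(1339 + q F^{2}\right) = -735111 - 549 q F^{2}$)
$\frac{1}{-1588025 + N{\left(-1849,1032 \right)}} = \frac{1}{-1588025 - \left(735111 - 1015101 \cdot 1032^{2}\right)} = \frac{1}{-1588025 - \left(735111 - 1081106927424\right)} = \frac{1}{-1588025 + \left(-735111 + 1081106927424\right)} = \frac{1}{-1588025 + 1081106192313} = \frac{1}{1081104604288}$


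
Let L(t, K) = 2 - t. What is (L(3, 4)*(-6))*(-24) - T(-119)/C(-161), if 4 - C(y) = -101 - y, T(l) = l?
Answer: -1169/8 ≈ -146.13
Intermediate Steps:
C(y) = 105 + y (C(y) = 4 - (-101 - y) = 4 + (101 + y) = 105 + y)
(L(3, 4)*(-6))*(-24) - T(-119)/C(-161) = ((2 - 1*3)*(-6))*(-24) - (-119)/(105 - 161) = ((2 - 3)*(-6))*(-24) - (-119)/(-56) = -1*(-6)*(-24) - (-119)*(-1)/56 = 6*(-24) - 1*17/8 = -144 - 17/8 = -1169/8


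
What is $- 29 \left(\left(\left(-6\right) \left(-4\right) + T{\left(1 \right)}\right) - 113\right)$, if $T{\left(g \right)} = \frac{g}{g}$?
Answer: $2552$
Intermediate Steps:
$T{\left(g \right)} = 1$
$- 29 \left(\left(\left(-6\right) \left(-4\right) + T{\left(1 \right)}\right) - 113\right) = - 29 \left(\left(\left(-6\right) \left(-4\right) + 1\right) - 113\right) = - 29 \left(\left(24 + 1\right) - 113\right) = - 29 \left(25 - 113\right) = \left(-29\right) \left(-88\right) = 2552$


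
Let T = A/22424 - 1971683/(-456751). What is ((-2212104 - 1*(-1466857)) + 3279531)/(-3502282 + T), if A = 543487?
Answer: -25956604110792416/35870725697605239 ≈ -0.72362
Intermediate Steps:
T = 292451250329/10242184424 (T = 543487/22424 - 1971683/(-456751) = 543487*(1/22424) - 1971683*(-1/456751) = 543487/22424 + 1971683/456751 = 292451250329/10242184424 ≈ 28.554)
((-2212104 - 1*(-1466857)) + 3279531)/(-3502282 + T) = ((-2212104 - 1*(-1466857)) + 3279531)/(-3502282 + 292451250329/10242184424) = ((-2212104 + 1466857) + 3279531)/(-35870725697605239/10242184424) = (-745247 + 3279531)*(-10242184424/35870725697605239) = 2534284*(-10242184424/35870725697605239) = -25956604110792416/35870725697605239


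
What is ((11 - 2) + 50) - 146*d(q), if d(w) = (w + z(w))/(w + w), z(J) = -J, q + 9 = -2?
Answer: 59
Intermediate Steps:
q = -11 (q = -9 - 2 = -11)
d(w) = 0 (d(w) = (w - w)/(w + w) = 0/((2*w)) = 0*(1/(2*w)) = 0)
((11 - 2) + 50) - 146*d(q) = ((11 - 2) + 50) - 146*0 = (9 + 50) + 0 = 59 + 0 = 59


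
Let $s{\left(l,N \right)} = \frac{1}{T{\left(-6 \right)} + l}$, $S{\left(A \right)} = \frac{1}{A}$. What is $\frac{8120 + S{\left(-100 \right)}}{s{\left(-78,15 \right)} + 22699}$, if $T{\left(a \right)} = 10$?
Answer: $\frac{13803983}{38588275} \approx 0.35772$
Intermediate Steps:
$s{\left(l,N \right)} = \frac{1}{10 + l}$
$\frac{8120 + S{\left(-100 \right)}}{s{\left(-78,15 \right)} + 22699} = \frac{8120 + \frac{1}{-100}}{\frac{1}{10 - 78} + 22699} = \frac{8120 - \frac{1}{100}}{\frac{1}{-68} + 22699} = \frac{811999}{100 \left(- \frac{1}{68} + 22699\right)} = \frac{811999}{100 \cdot \frac{1543531}{68}} = \frac{811999}{100} \cdot \frac{68}{1543531} = \frac{13803983}{38588275}$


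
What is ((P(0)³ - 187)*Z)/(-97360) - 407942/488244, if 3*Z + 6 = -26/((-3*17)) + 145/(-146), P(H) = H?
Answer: -874128568163/1041026044896 ≈ -0.83968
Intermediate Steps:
Z = -48275/22338 (Z = -2 + (-26/((-3*17)) + 145/(-146))/3 = -2 + (-26/(-51) + 145*(-1/146))/3 = -2 + (-26*(-1/51) - 145/146)/3 = -2 + (26/51 - 145/146)/3 = -2 + (⅓)*(-3599/7446) = -2 - 3599/22338 = -48275/22338 ≈ -2.1611)
((P(0)³ - 187)*Z)/(-97360) - 407942/488244 = ((0³ - 187)*(-48275/22338))/(-97360) - 407942/488244 = ((0 - 187)*(-48275/22338))*(-1/97360) - 407942*1/488244 = -187*(-48275/22338)*(-1/97360) - 203971/244122 = (531025/1314)*(-1/97360) - 203971/244122 = -106205/25586208 - 203971/244122 = -874128568163/1041026044896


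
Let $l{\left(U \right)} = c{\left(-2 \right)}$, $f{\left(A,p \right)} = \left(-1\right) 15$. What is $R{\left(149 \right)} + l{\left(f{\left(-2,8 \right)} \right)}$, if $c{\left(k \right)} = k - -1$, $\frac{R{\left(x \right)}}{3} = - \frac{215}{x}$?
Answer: $- \frac{794}{149} \approx -5.3289$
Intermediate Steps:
$f{\left(A,p \right)} = -15$
$R{\left(x \right)} = - \frac{645}{x}$ ($R{\left(x \right)} = 3 \left(- \frac{215}{x}\right) = - \frac{645}{x}$)
$c{\left(k \right)} = 1 + k$ ($c{\left(k \right)} = k + 1 = 1 + k$)
$l{\left(U \right)} = -1$ ($l{\left(U \right)} = 1 - 2 = -1$)
$R{\left(149 \right)} + l{\left(f{\left(-2,8 \right)} \right)} = - \frac{645}{149} - 1 = - \frac{794}{149}$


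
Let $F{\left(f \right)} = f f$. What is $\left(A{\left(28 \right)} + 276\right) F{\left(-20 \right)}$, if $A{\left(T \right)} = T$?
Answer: $121600$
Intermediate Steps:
$F{\left(f \right)} = f^{2}$
$\left(A{\left(28 \right)} + 276\right) F{\left(-20 \right)} = \left(28 + 276\right) \left(-20\right)^{2} = 304 \cdot 400 = 121600$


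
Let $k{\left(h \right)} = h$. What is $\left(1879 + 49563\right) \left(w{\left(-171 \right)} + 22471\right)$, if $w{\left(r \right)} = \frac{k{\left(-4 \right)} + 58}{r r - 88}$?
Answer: $\frac{33699505892714}{29153} \approx 1.156 \cdot 10^{9}$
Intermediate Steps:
$w{\left(r \right)} = \frac{54}{-88 + r^{2}}$ ($w{\left(r \right)} = \frac{-4 + 58}{r r - 88} = \frac{54}{r^{2} - 88} = \frac{54}{-88 + r^{2}}$)
$\left(1879 + 49563\right) \left(w{\left(-171 \right)} + 22471\right) = \left(1879 + 49563\right) \left(\frac{54}{-88 + \left(-171\right)^{2}} + 22471\right) = 51442 \left(\frac{54}{-88 + 29241} + 22471\right) = 51442 \left(\frac{54}{29153} + 22471\right) = 51442 \cdot \frac{655097117}{29153} = \frac{33699505892714}{29153}$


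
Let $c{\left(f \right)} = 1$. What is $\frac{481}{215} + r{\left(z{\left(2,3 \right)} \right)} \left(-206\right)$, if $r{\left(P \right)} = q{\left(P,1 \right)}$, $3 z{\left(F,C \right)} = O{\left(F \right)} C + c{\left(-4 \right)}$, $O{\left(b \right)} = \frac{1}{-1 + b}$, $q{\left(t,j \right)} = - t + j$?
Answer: $\frac{45733}{645} \approx 70.904$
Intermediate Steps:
$q{\left(t,j \right)} = j - t$
$z{\left(F,C \right)} = \frac{1}{3} + \frac{C}{3 \left(-1 + F\right)}$ ($z{\left(F,C \right)} = \frac{\frac{C}{-1 + F} + 1}{3} = \frac{1 + \frac{C}{-1 + F}}{3} = \frac{1}{3} + \frac{C}{3 \left(-1 + F\right)}$)
$r{\left(P \right)} = 1 - P$
$\frac{481}{215} + r{\left(z{\left(2,3 \right)} \right)} \left(-206\right) = \frac{481}{215} + \left(1 - \frac{-1 + 3 + 2}{3 \left(-1 + 2\right)}\right) \left(-206\right) = 481 \cdot \frac{1}{215} + \left(1 - \frac{1}{3} \cdot 1^{-1} \cdot 4\right) \left(-206\right) = \frac{481}{215} + \left(1 - \frac{1}{3} \cdot 1 \cdot 4\right) \left(-206\right) = \frac{481}{215} + \left(1 - \frac{4}{3}\right) \left(-206\right) = \frac{481}{215} - - \frac{206}{3} = \frac{481}{215} + \frac{206}{3} = \frac{45733}{645}$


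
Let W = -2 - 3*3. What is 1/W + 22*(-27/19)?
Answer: -6553/209 ≈ -31.354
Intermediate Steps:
W = -11 (W = -2 - 9 = -11)
1/W + 22*(-27/19) = 1/(-11) + 22*(-27/19) = -1/11 + 22*(-27*1/19) = -1/11 + 22*(-27/19) = -1/11 - 594/19 = -6553/209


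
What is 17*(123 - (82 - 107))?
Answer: 2516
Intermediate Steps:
17*(123 - (82 - 107)) = 17*(123 - 1*(-25)) = 17*(123 + 25) = 17*148 = 2516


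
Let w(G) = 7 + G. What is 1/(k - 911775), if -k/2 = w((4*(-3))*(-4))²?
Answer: -1/917825 ≈ -1.0895e-6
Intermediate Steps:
k = -6050 (k = -2*(7 + (4*(-3))*(-4))² = -2*(7 - 12*(-4))² = -2*(7 + 48)² = -2*55² = -2*3025 = -6050)
1/(k - 911775) = 1/(-6050 - 911775) = 1/(-917825) = -1/917825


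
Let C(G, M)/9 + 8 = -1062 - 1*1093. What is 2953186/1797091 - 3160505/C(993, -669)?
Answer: 5737204762817/34983970497 ≈ 164.00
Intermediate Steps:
C(G, M) = -19467 (C(G, M) = -72 + 9*(-1062 - 1*1093) = -72 + 9*(-1062 - 1093) = -72 + 9*(-2155) = -72 - 19395 = -19467)
2953186/1797091 - 3160505/C(993, -669) = 2953186/1797091 - 3160505/(-19467) = 2953186*(1/1797091) - 3160505*(-1/19467) = 2953186/1797091 + 3160505/19467 = 5737204762817/34983970497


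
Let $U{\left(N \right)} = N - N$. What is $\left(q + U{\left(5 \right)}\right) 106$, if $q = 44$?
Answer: $4664$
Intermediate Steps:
$U{\left(N \right)} = 0$
$\left(q + U{\left(5 \right)}\right) 106 = \left(44 + 0\right) 106 = 44 \cdot 106 = 4664$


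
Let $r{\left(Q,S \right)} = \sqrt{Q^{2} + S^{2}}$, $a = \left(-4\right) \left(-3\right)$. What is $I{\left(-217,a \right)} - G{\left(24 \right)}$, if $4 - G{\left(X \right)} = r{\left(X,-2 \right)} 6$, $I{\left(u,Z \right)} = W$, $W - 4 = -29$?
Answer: $-29 + 12 \sqrt{145} \approx 115.5$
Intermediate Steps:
$a = 12$
$W = -25$ ($W = 4 - 29 = -25$)
$I{\left(u,Z \right)} = -25$
$G{\left(X \right)} = 4 - 6 \sqrt{4 + X^{2}}$ ($G{\left(X \right)} = 4 - \sqrt{X^{2} + \left(-2\right)^{2}} \cdot 6 = 4 - \sqrt{X^{2} + 4} \cdot 6 = 4 - \sqrt{4 + X^{2}} \cdot 6 = 4 - 6 \sqrt{4 + X^{2}}$)
$I{\left(-217,a \right)} - G{\left(24 \right)} = -25 - \left(4 - 6 \sqrt{4 + 24^{2}}\right) = -25 - \left(4 - 6 \sqrt{4 + 576}\right) = -25 - \left(4 - 6 \sqrt{580}\right) = -25 - \left(4 - 6 \cdot 2 \sqrt{145}\right) = -25 - \left(4 - 12 \sqrt{145}\right) = -29 + 12 \sqrt{145}$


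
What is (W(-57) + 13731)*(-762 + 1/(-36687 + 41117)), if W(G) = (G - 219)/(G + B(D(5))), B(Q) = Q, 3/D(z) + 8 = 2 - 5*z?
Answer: -13678409939789/1306850 ≈ -1.0467e+7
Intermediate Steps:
D(z) = 3/(-6 - 5*z) (D(z) = 3/(-8 + (2 - 5*z)) = 3/(-6 - 5*z))
W(G) = (-219 + G)/(-3/31 + G) (W(G) = (G - 219)/(G - 3/(6 + 5*5)) = (-219 + G)/(G - 3/(6 + 25)) = (-219 + G)/(G - 3/31) = (-219 + G)/(-3/31 + G))
(W(-57) + 13731)*(-762 + 1/(-36687 + 41117)) = (31*(-219 - 57)/(-3 + 31*(-57)) + 13731)*(-762 + 1/(-36687 + 41117)) = (31*(-276)/(-3 - 1767) + 13731)*(-762 + 1/4430) = (31*(-276)/(-1770) + 13731)*(-762 + 1/4430) = (31*(-1/1770)*(-276) + 13731)*(-3375659/4430) = (1426/295 + 13731)*(-3375659/4430) = (4052071/295)*(-3375659/4430) = -13678409939789/1306850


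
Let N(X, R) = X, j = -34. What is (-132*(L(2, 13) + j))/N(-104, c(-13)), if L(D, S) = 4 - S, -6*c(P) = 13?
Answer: -1419/26 ≈ -54.577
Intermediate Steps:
c(P) = -13/6 (c(P) = -⅙*13 = -13/6)
(-132*(L(2, 13) + j))/N(-104, c(-13)) = -132*((4 - 1*13) - 34)/(-104) = -132*((4 - 13) - 34)*(-1/104) = -132*(-9 - 34)*(-1/104) = -132*(-43)*(-1/104) = 5676*(-1/104) = -1419/26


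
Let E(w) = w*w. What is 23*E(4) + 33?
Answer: 401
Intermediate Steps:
E(w) = w²
23*E(4) + 33 = 23*4² + 33 = 23*16 + 33 = 368 + 33 = 401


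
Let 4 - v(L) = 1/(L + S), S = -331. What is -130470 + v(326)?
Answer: -652329/5 ≈ -1.3047e+5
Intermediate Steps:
v(L) = 4 - 1/(-331 + L) (v(L) = 4 - 1/(L - 331) = 4 - 1/(-331 + L))
-130470 + v(326) = -130470 + (-1325 + 4*326)/(-331 + 326) = -130470 + (-1325 + 1304)/(-5) = -130470 - ⅕*(-21) = -130470 + 21/5 = -652329/5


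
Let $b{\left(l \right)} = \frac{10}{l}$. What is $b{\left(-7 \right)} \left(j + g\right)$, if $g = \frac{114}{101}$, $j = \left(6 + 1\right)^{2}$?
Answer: $- \frac{50630}{707} \approx -71.612$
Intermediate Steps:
$j = 49$ ($j = 7^{2} = 49$)
$g = \frac{114}{101}$ ($g = 114 \cdot \frac{1}{101} = \frac{114}{101} \approx 1.1287$)
$b{\left(-7 \right)} \left(j + g\right) = \frac{10}{-7} \left(49 + \frac{114}{101}\right) = 10 \left(- \frac{1}{7}\right) \frac{5063}{101} = \left(- \frac{10}{7}\right) \frac{5063}{101} = - \frac{50630}{707}$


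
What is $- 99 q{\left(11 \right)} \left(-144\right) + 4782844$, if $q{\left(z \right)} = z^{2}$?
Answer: $6507820$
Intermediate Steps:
$- 99 q{\left(11 \right)} \left(-144\right) + 4782844 = - 99 \cdot 11^{2} \left(-144\right) + 4782844 = \left(-99\right) 121 \left(-144\right) + 4782844 = \left(-11979\right) \left(-144\right) + 4782844 = 1724976 + 4782844 = 6507820$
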